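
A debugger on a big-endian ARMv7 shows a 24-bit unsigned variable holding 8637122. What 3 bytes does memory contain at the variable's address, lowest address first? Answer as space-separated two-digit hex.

83 CA C2

8637122 in hexadecimal, padded to 24 bits, is 0x83CAC2.
Split into bytes (most-significant first): 83 CA C2.
In big-endian order the high byte comes first in memory.
So the memory order matches the most-significant-first order: 83 CA C2.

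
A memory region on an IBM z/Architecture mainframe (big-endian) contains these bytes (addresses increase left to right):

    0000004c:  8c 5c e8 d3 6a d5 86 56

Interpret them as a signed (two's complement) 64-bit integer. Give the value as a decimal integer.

-8332529215814138282

In big-endian order the high byte comes first in memory.
The bytes are already most-significant first: 0x8C5CE8D36AD58656.
Top bit is set, so as a signed 64-bit value this is 0x8C5CE8D36AD58656 − 2^64 = -8332529215814138282.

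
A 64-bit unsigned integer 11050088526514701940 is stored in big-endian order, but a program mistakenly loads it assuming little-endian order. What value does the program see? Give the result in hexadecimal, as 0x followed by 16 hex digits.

11050088526514701940 in 64-bit hexadecimal is 0x9959CCF80F874674.
Stored big-endian, the bytes at ascending addresses are 99 59 CC F8 0F 87 46 74.
Read back as little-endian, the first byte is least significant, giving 0x7446870FF8CC5999.

0x7446870FF8CC5999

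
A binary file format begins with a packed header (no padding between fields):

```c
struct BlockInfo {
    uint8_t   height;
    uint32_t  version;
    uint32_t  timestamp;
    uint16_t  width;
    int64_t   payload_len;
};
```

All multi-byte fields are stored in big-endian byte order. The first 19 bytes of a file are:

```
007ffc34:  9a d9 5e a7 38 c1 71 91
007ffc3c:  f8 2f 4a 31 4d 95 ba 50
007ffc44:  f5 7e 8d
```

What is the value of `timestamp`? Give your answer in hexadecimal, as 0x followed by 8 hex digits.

0xC17191F8

`timestamp` follows `height` (1 B), `version` (4 B), so it starts at offset 1 + 4 = 5 and occupies 4 bytes.
Bytes at offsets 5..8: C1 71 91 F8.
Big-endian: lowest address holds the most-significant byte.
The bytes are already most-significant first: 0xC17191F8.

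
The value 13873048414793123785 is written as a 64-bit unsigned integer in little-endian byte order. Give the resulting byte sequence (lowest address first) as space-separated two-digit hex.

C9 47 8A DB 07 F8 86 C0

13873048414793123785 in hexadecimal, padded to 64 bits, is 0xC086F807DB8A47C9.
Split into bytes (most-significant first): C0 86 F8 07 DB 8A 47 C9.
Little-endian: lowest address holds the least-significant byte.
So at ascending addresses the bytes are C9 47 8A DB 07 F8 86 C0.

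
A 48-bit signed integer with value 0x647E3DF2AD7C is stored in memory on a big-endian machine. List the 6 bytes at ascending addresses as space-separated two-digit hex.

Split into bytes (most-significant first): 64 7E 3D F2 AD 7C.
Big-endian: lowest address holds the most-significant byte.
So the memory order matches the most-significant-first order: 64 7E 3D F2 AD 7C.

64 7E 3D F2 AD 7C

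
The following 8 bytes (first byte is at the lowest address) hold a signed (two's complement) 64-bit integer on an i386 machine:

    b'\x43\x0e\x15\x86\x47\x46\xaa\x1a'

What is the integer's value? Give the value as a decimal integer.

Little-endian: lowest address holds the least-significant byte.
Reassemble most-significant byte first: 1A AA 46 47 86 15 0E 43 → 0x1AAA464786150E43.
0x1AAA464786150E43 = 1921425464033087043.

1921425464033087043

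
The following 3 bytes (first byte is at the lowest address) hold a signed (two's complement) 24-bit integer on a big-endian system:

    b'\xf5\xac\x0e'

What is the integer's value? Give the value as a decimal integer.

In big-endian order the high byte comes first in memory.
The bytes are already most-significant first: 0xF5AC0E.
Top bit is set, so as a signed 24-bit value this is 0xF5AC0E − 2^24 = -676850.

-676850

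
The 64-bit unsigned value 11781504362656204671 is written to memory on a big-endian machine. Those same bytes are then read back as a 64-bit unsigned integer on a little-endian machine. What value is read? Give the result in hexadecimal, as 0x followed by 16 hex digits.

11781504362656204671 in 64-bit hexadecimal is 0xA3804FCBF7D6877F.
Stored big-endian, the bytes at ascending addresses are A3 80 4F CB F7 D6 87 7F.
Read back as little-endian, the first byte is least significant, giving 0x7F87D6F7CB4F80A3.

0x7F87D6F7CB4F80A3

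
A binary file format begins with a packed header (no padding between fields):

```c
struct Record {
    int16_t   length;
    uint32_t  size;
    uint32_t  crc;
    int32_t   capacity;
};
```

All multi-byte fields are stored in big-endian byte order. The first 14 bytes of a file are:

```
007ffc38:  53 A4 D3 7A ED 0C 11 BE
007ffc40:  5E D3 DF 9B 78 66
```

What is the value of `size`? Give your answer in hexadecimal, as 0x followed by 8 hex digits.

0xD37AED0C

`size` follows `length` (2 bytes), so it starts at byte offset 2 and occupies 4 bytes.
Bytes at offsets 2..5: D3 7A ED 0C.
In big-endian order the high byte comes first in memory.
The bytes are already most-significant first: 0xD37AED0C.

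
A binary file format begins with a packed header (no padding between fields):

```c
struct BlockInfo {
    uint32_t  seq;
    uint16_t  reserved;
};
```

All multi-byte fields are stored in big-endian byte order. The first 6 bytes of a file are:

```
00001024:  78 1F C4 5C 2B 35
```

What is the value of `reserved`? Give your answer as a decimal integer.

11061

`reserved` follows `seq` (4 bytes), so it starts at byte offset 4 and occupies 2 bytes.
Bytes at offsets 4..5: 2B 35.
Big-endian stores the most-significant byte at the lowest address.
The bytes are already most-significant first: 0x2B35.
0x2B35 = 11061.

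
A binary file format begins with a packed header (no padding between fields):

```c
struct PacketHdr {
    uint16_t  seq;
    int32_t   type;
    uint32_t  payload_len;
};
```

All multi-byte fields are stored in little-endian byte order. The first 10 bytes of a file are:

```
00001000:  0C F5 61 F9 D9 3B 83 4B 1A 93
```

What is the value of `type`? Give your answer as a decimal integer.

`type` follows `seq` (2 bytes), so it starts at byte offset 2 and occupies 4 bytes.
Bytes at offsets 2..5: 61 F9 D9 3B.
Little-endian stores the least-significant byte at the lowest address.
Reassemble most-significant byte first: 3B D9 F9 61 → 0x3BD9F961.
0x3BD9F961 = 1004140897.

1004140897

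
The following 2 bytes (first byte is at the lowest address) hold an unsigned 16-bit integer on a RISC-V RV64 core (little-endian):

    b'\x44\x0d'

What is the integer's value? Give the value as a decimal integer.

In little-endian order the low byte comes first in memory.
Reassemble most-significant byte first: 0D 44 → 0x0D44.
0x0D44 = 3396.

3396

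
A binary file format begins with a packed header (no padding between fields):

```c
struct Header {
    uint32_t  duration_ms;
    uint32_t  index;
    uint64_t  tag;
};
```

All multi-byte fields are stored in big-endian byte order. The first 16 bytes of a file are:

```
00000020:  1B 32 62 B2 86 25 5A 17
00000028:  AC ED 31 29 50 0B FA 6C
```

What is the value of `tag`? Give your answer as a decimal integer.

12460669797510412908

`tag` follows `duration_ms` (4 B), `index` (4 B), so it starts at offset 4 + 4 = 8 and occupies 8 bytes.
Bytes at offsets 8..15: AC ED 31 29 50 0B FA 6C.
In big-endian order the high byte comes first in memory.
The bytes are already most-significant first: 0xACED3129500BFA6C.
0xACED3129500BFA6C = 12460669797510412908.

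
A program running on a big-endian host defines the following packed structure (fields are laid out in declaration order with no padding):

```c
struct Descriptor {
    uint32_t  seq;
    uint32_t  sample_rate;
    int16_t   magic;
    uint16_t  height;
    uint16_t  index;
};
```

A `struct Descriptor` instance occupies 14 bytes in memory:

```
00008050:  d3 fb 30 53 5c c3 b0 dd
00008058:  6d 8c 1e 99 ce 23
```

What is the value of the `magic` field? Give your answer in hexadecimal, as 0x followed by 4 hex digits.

`magic` follows `seq` (4 B), `sample_rate` (4 B), so it starts at offset 4 + 4 = 8 and occupies 2 bytes.
Bytes at offsets 8..9: 6D 8C.
In big-endian order the high byte comes first in memory.
The bytes are already most-significant first: 0x6D8C.

0x6D8C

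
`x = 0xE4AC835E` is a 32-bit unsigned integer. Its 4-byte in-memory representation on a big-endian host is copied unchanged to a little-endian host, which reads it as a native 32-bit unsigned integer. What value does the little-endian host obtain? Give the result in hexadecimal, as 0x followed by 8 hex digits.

Stored big-endian, the bytes at ascending addresses are E4 AC 83 5E.
Read back as little-endian, the first byte is least significant, giving 0x5E83ACE4.

0x5E83ACE4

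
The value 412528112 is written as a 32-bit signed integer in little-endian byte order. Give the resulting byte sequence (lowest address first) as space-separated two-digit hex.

412528112 in hexadecimal, padded to 32 bits, is 0x1896ADF0.
Split into bytes (most-significant first): 18 96 AD F0.
Little-endian: lowest address holds the least-significant byte.
So at ascending addresses the bytes are F0 AD 96 18.

F0 AD 96 18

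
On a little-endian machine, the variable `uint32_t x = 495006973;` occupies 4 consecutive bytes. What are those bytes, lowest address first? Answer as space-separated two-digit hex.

FD 34 81 1D

495006973 in hexadecimal, padded to 32 bits, is 0x1D8134FD.
Split into bytes (most-significant first): 1D 81 34 FD.
Little-endian: lowest address holds the least-significant byte.
So at ascending addresses the bytes are FD 34 81 1D.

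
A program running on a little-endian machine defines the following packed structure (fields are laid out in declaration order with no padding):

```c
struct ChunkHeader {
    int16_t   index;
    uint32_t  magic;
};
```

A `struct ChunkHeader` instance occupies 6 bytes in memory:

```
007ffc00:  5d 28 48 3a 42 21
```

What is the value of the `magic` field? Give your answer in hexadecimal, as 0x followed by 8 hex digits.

0x21423A48

`magic` follows `index` (2 bytes), so it starts at byte offset 2 and occupies 4 bytes.
Bytes at offsets 2..5: 48 3A 42 21.
Little-endian: lowest address holds the least-significant byte.
Reassemble most-significant byte first: 21 42 3A 48 → 0x21423A48.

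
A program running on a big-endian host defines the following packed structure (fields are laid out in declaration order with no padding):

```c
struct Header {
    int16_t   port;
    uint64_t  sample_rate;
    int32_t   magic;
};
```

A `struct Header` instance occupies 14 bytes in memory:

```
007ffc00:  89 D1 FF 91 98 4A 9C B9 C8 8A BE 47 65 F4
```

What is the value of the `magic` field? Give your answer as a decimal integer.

-1102617100

`magic` follows `port` (2 B), `sample_rate` (8 B), so it starts at offset 2 + 8 = 10 and occupies 4 bytes.
Bytes at offsets 10..13: BE 47 65 F4.
Big-endian: lowest address holds the most-significant byte.
The bytes are already most-significant first: 0xBE4765F4.
Top bit is set, so as a signed 32-bit value this is 0xBE4765F4 − 2^32 = -1102617100.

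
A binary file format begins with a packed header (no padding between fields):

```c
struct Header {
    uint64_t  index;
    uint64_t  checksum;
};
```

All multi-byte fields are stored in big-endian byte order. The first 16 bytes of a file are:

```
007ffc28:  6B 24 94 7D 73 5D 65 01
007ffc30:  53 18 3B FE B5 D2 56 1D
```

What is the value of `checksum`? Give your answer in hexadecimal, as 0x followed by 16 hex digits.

`checksum` follows `index` (8 bytes), so it starts at byte offset 8 and occupies 8 bytes.
Bytes at offsets 8..15: 53 18 3B FE B5 D2 56 1D.
Big-endian stores the most-significant byte at the lowest address.
The bytes are already most-significant first: 0x53183BFEB5D2561D.

0x53183BFEB5D2561D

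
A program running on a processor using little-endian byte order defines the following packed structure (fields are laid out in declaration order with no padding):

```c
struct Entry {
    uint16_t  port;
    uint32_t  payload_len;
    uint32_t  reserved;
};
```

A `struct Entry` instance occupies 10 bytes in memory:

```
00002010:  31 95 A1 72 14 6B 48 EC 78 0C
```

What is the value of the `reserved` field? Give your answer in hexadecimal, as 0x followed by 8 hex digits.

0x0C78EC48

`reserved` follows `port` (2 B), `payload_len` (4 B), so it starts at offset 2 + 4 = 6 and occupies 4 bytes.
Bytes at offsets 6..9: 48 EC 78 0C.
Little-endian stores the least-significant byte at the lowest address.
Reassemble most-significant byte first: 0C 78 EC 48 → 0x0C78EC48.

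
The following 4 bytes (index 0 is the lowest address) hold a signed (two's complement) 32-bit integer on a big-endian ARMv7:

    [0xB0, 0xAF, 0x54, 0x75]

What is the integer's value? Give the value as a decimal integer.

Big-endian stores the most-significant byte at the lowest address.
The bytes are already most-significant first: 0xB0AF5475.
Top bit is set, so as a signed 32-bit value this is 0xB0AF5475 − 2^32 = -1330686859.

-1330686859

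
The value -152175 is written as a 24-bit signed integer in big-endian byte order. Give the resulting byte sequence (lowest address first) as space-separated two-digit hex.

FD AD 91

Two's complement of -152175 in 24 bits: 152175 = 0x02526F; invert → 0xFDAD90; add 1 → 0xFDAD91.
Split into bytes (most-significant first): FD AD 91.
In big-endian order the high byte comes first in memory.
So the memory order matches the most-significant-first order: FD AD 91.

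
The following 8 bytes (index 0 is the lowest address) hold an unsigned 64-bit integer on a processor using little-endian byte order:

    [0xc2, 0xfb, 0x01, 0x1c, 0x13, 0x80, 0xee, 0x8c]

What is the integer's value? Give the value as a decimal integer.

Little-endian stores the least-significant byte at the lowest address.
Reassemble most-significant byte first: 8C EE 80 13 1C 01 FB C2 → 0x8CEE80131C01FBC2.
0x8CEE80131C01FBC2 = 10155195029329673154.

10155195029329673154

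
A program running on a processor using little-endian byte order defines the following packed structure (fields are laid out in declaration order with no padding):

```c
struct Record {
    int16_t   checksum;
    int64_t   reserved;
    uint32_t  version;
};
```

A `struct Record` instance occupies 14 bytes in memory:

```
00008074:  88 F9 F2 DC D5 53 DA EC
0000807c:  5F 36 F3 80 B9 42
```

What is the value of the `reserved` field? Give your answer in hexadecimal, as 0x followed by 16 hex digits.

`reserved` follows `checksum` (2 bytes), so it starts at byte offset 2 and occupies 8 bytes.
Bytes at offsets 2..9: F2 DC D5 53 DA EC 5F 36.
Little-endian: lowest address holds the least-significant byte.
Reassemble most-significant byte first: 36 5F EC DA 53 D5 DC F2 → 0x365FECDA53D5DCF2.

0x365FECDA53D5DCF2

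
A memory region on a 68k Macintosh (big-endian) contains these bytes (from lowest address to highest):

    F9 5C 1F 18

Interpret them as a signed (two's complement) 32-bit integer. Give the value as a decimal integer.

-111403240

Big-endian stores the most-significant byte at the lowest address.
The bytes are already most-significant first: 0xF95C1F18.
Top bit is set, so as a signed 32-bit value this is 0xF95C1F18 − 2^32 = -111403240.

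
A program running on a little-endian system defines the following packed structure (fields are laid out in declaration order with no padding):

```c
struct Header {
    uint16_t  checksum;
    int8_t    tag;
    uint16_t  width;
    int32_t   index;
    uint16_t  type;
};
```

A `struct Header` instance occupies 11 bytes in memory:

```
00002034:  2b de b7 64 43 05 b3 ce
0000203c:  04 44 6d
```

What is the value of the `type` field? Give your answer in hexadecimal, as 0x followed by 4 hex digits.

0x6D44

`type` follows `checksum` (2 B), `tag` (1 B), `width` (2 B), `index` (4 B), so it starts at offset 2 + 1 + 2 + 4 = 9 and occupies 2 bytes.
Bytes at offsets 9..10: 44 6D.
Little-endian: lowest address holds the least-significant byte.
Reassemble most-significant byte first: 6D 44 → 0x6D44.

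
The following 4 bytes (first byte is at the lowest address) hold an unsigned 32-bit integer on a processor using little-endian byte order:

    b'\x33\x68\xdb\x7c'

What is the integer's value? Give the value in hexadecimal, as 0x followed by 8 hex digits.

0x7CDB6833

Little-endian stores the least-significant byte at the lowest address.
Reassemble most-significant byte first: 7C DB 68 33 → 0x7CDB6833.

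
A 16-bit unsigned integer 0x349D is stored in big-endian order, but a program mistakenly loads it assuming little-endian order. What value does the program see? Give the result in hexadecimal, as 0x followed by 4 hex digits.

0x9D34

Stored big-endian, the bytes at ascending addresses are 34 9D.
Read back as little-endian, the first byte is least significant, giving 0x9D34.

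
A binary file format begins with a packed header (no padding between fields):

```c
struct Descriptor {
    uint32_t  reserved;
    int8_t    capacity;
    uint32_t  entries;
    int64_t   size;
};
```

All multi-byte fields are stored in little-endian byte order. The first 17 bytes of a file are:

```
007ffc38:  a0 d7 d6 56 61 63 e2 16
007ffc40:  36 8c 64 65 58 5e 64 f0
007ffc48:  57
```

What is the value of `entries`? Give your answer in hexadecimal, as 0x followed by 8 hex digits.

`entries` follows `reserved` (4 B), `capacity` (1 B), so it starts at offset 4 + 1 = 5 and occupies 4 bytes.
Bytes at offsets 5..8: 63 E2 16 36.
In little-endian order the low byte comes first in memory.
Reassemble most-significant byte first: 36 16 E2 63 → 0x3616E263.

0x3616E263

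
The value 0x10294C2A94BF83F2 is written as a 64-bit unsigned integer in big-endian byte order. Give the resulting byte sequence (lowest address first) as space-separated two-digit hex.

Split into bytes (most-significant first): 10 29 4C 2A 94 BF 83 F2.
In big-endian order the high byte comes first in memory.
So the memory order matches the most-significant-first order: 10 29 4C 2A 94 BF 83 F2.

10 29 4C 2A 94 BF 83 F2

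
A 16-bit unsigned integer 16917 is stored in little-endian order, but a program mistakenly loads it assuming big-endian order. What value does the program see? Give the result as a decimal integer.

5442

16917 in 16-bit hexadecimal is 0x4215.
Stored little-endian, the bytes at ascending addresses are 15 42.
Read back as big-endian, the last byte is least significant, giving 0x1542.
0x1542 = 5442.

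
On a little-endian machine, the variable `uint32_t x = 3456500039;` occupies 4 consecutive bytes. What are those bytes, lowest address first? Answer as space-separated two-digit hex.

47 01 06 CE

3456500039 in hexadecimal, padded to 32 bits, is 0xCE060147.
Split into bytes (most-significant first): CE 06 01 47.
Little-endian stores the least-significant byte at the lowest address.
So at ascending addresses the bytes are 47 01 06 CE.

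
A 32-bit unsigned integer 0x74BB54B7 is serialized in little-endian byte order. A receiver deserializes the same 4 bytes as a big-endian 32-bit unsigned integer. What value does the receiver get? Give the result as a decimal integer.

Stored little-endian, the bytes at ascending addresses are B7 54 BB 74.
Read back as big-endian, the last byte is least significant, giving 0xB754BB74.
0xB754BB74 = 3075783540.

3075783540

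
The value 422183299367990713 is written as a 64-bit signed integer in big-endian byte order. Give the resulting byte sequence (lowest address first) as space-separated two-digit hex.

422183299367990713 in hexadecimal, padded to 64 bits, is 0x05DBE57954EE75B9.
Split into bytes (most-significant first): 05 DB E5 79 54 EE 75 B9.
Big-endian: lowest address holds the most-significant byte.
So the memory order matches the most-significant-first order: 05 DB E5 79 54 EE 75 B9.

05 DB E5 79 54 EE 75 B9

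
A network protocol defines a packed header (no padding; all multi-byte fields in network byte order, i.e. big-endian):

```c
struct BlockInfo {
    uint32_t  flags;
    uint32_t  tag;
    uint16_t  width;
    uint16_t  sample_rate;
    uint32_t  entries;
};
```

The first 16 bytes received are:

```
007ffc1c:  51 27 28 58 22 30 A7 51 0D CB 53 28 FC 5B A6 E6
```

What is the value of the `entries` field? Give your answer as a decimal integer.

4233864934

`entries` follows `flags` (4 B), `tag` (4 B), `width` (2 B), `sample_rate` (2 B), so it starts at offset 4 + 4 + 2 + 2 = 12 and occupies 4 bytes.
Bytes at offsets 12..15: FC 5B A6 E6.
In big-endian order the high byte comes first in memory.
The bytes are already most-significant first: 0xFC5BA6E6.
0xFC5BA6E6 = 4233864934.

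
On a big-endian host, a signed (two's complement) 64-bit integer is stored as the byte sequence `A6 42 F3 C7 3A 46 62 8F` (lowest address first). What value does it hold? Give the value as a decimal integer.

-6466338077948878193

In big-endian order the high byte comes first in memory.
The bytes are already most-significant first: 0xA642F3C73A46628F.
Top bit is set, so as a signed 64-bit value this is 0xA642F3C73A46628F − 2^64 = -6466338077948878193.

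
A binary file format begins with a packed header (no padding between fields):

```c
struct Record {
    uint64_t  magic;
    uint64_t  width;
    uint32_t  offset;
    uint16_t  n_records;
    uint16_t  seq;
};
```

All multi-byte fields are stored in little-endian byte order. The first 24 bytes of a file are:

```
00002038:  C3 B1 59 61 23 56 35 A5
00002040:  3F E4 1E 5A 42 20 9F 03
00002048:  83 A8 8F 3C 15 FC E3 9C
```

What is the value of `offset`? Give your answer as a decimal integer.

1016047747

`offset` follows `magic` (8 B), `width` (8 B), so it starts at offset 8 + 8 = 16 and occupies 4 bytes.
Bytes at offsets 16..19: 83 A8 8F 3C.
Little-endian: lowest address holds the least-significant byte.
Reassemble most-significant byte first: 3C 8F A8 83 → 0x3C8FA883.
0x3C8FA883 = 1016047747.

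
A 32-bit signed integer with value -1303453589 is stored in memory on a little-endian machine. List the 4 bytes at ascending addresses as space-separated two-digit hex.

6B E0 4E B2

Two's complement of -1303453589 in 32 bits: 1303453589 = 0x4DB11F95; invert → 0xB24EE06A; add 1 → 0xB24EE06B.
Split into bytes (most-significant first): B2 4E E0 6B.
Little-endian stores the least-significant byte at the lowest address.
So at ascending addresses the bytes are 6B E0 4E B2.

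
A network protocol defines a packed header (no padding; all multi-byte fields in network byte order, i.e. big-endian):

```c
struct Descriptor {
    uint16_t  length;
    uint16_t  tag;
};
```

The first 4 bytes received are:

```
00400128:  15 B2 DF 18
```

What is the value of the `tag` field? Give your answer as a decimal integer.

57112

`tag` follows `length` (2 bytes), so it starts at byte offset 2 and occupies 2 bytes.
Bytes at offsets 2..3: DF 18.
Big-endian: lowest address holds the most-significant byte.
The bytes are already most-significant first: 0xDF18.
0xDF18 = 57112.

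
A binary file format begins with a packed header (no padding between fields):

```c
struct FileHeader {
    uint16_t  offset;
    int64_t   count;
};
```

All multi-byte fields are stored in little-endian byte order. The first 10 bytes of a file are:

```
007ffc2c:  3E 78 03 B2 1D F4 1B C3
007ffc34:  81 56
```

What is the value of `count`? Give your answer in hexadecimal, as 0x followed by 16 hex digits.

`count` follows `offset` (2 bytes), so it starts at byte offset 2 and occupies 8 bytes.
Bytes at offsets 2..9: 03 B2 1D F4 1B C3 81 56.
Little-endian stores the least-significant byte at the lowest address.
Reassemble most-significant byte first: 56 81 C3 1B F4 1D B2 03 → 0x5681C31BF41DB203.

0x5681C31BF41DB203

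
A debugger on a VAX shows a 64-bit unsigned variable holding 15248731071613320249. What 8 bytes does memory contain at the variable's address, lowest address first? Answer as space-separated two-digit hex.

39 3C F9 4E 1E 60 9E D3

15248731071613320249 in hexadecimal, padded to 64 bits, is 0xD39E601E4EF93C39.
Split into bytes (most-significant first): D3 9E 60 1E 4E F9 3C 39.
Little-endian: lowest address holds the least-significant byte.
So at ascending addresses the bytes are 39 3C F9 4E 1E 60 9E D3.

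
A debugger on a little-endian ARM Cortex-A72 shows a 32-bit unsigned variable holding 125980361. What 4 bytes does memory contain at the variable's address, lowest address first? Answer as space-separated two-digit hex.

125980361 in hexadecimal, padded to 32 bits, is 0x07824EC9.
Split into bytes (most-significant first): 07 82 4E C9.
In little-endian order the low byte comes first in memory.
So at ascending addresses the bytes are C9 4E 82 07.

C9 4E 82 07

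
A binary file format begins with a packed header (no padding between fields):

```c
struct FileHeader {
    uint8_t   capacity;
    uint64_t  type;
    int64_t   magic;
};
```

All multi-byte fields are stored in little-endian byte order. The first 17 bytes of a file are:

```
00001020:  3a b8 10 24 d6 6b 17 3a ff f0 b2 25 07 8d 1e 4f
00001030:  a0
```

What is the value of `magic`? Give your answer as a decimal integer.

-6895258913421806864

`magic` follows `capacity` (1 B), `type` (8 B), so it starts at offset 1 + 8 = 9 and occupies 8 bytes.
Bytes at offsets 9..16: F0 B2 25 07 8D 1E 4F A0.
Little-endian: lowest address holds the least-significant byte.
Reassemble most-significant byte first: A0 4F 1E 8D 07 25 B2 F0 → 0xA04F1E8D0725B2F0.
Top bit is set, so as a signed 64-bit value this is 0xA04F1E8D0725B2F0 − 2^64 = -6895258913421806864.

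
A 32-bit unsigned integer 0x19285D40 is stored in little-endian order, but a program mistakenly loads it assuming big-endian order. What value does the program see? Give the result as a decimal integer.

1079846937

Stored little-endian, the bytes at ascending addresses are 40 5D 28 19.
Read back as big-endian, the last byte is least significant, giving 0x405D2819.
0x405D2819 = 1079846937.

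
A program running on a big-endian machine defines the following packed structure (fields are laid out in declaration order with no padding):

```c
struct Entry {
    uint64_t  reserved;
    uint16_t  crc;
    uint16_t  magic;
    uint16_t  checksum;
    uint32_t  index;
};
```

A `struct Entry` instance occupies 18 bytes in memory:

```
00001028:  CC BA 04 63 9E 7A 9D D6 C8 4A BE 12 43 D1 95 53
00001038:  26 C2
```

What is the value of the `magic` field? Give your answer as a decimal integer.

`magic` follows `reserved` (8 B), `crc` (2 B), so it starts at offset 8 + 2 = 10 and occupies 2 bytes.
Bytes at offsets 10..11: BE 12.
In big-endian order the high byte comes first in memory.
The bytes are already most-significant first: 0xBE12.
0xBE12 = 48658.

48658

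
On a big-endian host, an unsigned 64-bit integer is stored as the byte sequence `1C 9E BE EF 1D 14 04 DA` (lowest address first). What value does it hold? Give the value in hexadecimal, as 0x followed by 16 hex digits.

0x1C9EBEEF1D1404DA

Big-endian: lowest address holds the most-significant byte.
The bytes are already most-significant first: 0x1C9EBEEF1D1404DA.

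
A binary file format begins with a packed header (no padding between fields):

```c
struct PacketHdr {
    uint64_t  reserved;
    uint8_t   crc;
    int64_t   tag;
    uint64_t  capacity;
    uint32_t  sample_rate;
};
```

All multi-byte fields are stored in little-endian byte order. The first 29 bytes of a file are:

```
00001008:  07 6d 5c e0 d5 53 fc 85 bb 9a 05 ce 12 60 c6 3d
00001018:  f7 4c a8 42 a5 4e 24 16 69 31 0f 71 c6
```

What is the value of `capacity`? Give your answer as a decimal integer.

7572279743668725836

`capacity` follows `reserved` (8 B), `crc` (1 B), `tag` (8 B), so it starts at offset 8 + 1 + 8 = 17 and occupies 8 bytes.
Bytes at offsets 17..24: 4C A8 42 A5 4E 24 16 69.
Little-endian stores the least-significant byte at the lowest address.
Reassemble most-significant byte first: 69 16 24 4E A5 42 A8 4C → 0x6916244EA542A84C.
0x6916244EA542A84C = 7572279743668725836.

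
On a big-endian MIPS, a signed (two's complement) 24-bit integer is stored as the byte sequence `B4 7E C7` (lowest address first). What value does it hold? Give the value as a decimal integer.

In big-endian order the high byte comes first in memory.
The bytes are already most-significant first: 0xB47EC7.
Top bit is set, so as a signed 24-bit value this is 0xB47EC7 − 2^24 = -4948281.

-4948281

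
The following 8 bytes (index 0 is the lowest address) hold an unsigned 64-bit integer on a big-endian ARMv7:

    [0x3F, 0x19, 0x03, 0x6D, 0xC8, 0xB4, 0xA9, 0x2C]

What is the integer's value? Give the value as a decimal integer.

Big-endian stores the most-significant byte at the lowest address.
The bytes are already most-significant first: 0x3F19036DC8B4A92C.
0x3F19036DC8B4A92C = 4546669068860827948.

4546669068860827948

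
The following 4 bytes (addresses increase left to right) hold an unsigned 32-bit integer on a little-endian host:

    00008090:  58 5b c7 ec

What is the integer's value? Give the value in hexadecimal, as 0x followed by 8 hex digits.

Little-endian: lowest address holds the least-significant byte.
Reassemble most-significant byte first: EC C7 5B 58 → 0xECC75B58.

0xECC75B58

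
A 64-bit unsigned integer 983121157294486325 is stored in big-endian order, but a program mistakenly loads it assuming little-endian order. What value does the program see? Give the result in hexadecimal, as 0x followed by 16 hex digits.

983121157294486325 in 64-bit hexadecimal is 0x0DA4BF7BD7B57335.
Stored big-endian, the bytes at ascending addresses are 0D A4 BF 7B D7 B5 73 35.
Read back as little-endian, the first byte is least significant, giving 0x3573B5D77BBFA40D.

0x3573B5D77BBFA40D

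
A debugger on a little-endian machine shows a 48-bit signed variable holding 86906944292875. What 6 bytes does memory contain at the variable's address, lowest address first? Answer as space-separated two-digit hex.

0B 08 8B 99 0A 4F

86906944292875 in hexadecimal, padded to 48 bits, is 0x4F0A998B080B.
Split into bytes (most-significant first): 4F 0A 99 8B 08 0B.
Little-endian: lowest address holds the least-significant byte.
So at ascending addresses the bytes are 0B 08 8B 99 0A 4F.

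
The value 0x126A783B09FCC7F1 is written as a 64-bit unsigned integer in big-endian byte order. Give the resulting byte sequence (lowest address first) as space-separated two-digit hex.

Split into bytes (most-significant first): 12 6A 78 3B 09 FC C7 F1.
Big-endian: lowest address holds the most-significant byte.
So the memory order matches the most-significant-first order: 12 6A 78 3B 09 FC C7 F1.

12 6A 78 3B 09 FC C7 F1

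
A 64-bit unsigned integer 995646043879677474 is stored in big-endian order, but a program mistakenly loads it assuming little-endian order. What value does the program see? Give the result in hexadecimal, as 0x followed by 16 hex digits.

0x229E783FCD3ED10D

995646043879677474 in 64-bit hexadecimal is 0x0DD13ECD3F789E22.
Stored big-endian, the bytes at ascending addresses are 0D D1 3E CD 3F 78 9E 22.
Read back as little-endian, the first byte is least significant, giving 0x229E783FCD3ED10D.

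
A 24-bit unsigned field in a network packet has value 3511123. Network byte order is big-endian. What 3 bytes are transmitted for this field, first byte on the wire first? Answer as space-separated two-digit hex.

35 93 53

3511123 in hexadecimal, padded to 24 bits, is 0x359353.
Split into bytes (most-significant first): 35 93 53.
Big-endian stores the most-significant byte at the lowest address.
So the memory order matches the most-significant-first order: 35 93 53.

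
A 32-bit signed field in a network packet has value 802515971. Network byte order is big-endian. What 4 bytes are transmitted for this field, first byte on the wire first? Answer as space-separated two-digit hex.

802515971 in hexadecimal, padded to 32 bits, is 0x2FD56C03.
Split into bytes (most-significant first): 2F D5 6C 03.
Big-endian: lowest address holds the most-significant byte.
So the memory order matches the most-significant-first order: 2F D5 6C 03.

2F D5 6C 03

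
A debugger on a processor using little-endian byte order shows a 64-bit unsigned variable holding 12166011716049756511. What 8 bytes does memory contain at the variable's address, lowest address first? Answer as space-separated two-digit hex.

5F E1 62 8C 32 5B D6 A8

12166011716049756511 in hexadecimal, padded to 64 bits, is 0xA8D65B328C62E15F.
Split into bytes (most-significant first): A8 D6 5B 32 8C 62 E1 5F.
Little-endian stores the least-significant byte at the lowest address.
So at ascending addresses the bytes are 5F E1 62 8C 32 5B D6 A8.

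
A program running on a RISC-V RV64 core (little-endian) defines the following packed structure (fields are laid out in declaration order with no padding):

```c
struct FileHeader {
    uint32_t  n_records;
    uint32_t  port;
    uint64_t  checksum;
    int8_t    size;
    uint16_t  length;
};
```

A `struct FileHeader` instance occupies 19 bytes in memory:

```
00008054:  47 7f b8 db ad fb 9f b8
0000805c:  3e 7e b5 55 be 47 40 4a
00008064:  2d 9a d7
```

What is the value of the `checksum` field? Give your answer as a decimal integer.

5350355240123465278

`checksum` follows `n_records` (4 B), `port` (4 B), so it starts at offset 4 + 4 = 8 and occupies 8 bytes.
Bytes at offsets 8..15: 3E 7E B5 55 BE 47 40 4A.
In little-endian order the low byte comes first in memory.
Reassemble most-significant byte first: 4A 40 47 BE 55 B5 7E 3E → 0x4A4047BE55B57E3E.
0x4A4047BE55B57E3E = 5350355240123465278.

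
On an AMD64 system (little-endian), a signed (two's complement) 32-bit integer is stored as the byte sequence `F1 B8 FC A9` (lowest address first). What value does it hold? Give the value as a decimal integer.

-1443055375

Little-endian stores the least-significant byte at the lowest address.
Reassemble most-significant byte first: A9 FC B8 F1 → 0xA9FCB8F1.
Top bit is set, so as a signed 32-bit value this is 0xA9FCB8F1 − 2^32 = -1443055375.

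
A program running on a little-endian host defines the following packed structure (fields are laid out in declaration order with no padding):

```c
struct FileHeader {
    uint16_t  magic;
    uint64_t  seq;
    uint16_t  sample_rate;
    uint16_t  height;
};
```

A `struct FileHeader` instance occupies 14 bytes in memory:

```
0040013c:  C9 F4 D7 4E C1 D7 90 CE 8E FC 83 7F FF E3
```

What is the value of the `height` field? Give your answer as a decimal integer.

58367

`height` follows `magic` (2 B), `seq` (8 B), `sample_rate` (2 B), so it starts at offset 2 + 8 + 2 = 12 and occupies 2 bytes.
Bytes at offsets 12..13: FF E3.
In little-endian order the low byte comes first in memory.
Reassemble most-significant byte first: E3 FF → 0xE3FF.
0xE3FF = 58367.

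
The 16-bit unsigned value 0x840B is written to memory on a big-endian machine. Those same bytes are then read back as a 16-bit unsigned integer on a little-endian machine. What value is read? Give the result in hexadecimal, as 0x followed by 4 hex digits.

Stored big-endian, the bytes at ascending addresses are 84 0B.
Read back as little-endian, the first byte is least significant, giving 0x0B84.

0x0B84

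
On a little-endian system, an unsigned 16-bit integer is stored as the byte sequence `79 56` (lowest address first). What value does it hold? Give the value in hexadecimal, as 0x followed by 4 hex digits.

0x5679

Little-endian: lowest address holds the least-significant byte.
Reassemble most-significant byte first: 56 79 → 0x5679.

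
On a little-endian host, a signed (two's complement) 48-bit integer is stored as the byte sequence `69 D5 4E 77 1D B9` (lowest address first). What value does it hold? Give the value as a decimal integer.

-77938769865367

In little-endian order the low byte comes first in memory.
Reassemble most-significant byte first: B9 1D 77 4E D5 69 → 0xB91D774ED569.
Top bit is set, so as a signed 48-bit value this is 0xB91D774ED569 − 2^48 = -77938769865367.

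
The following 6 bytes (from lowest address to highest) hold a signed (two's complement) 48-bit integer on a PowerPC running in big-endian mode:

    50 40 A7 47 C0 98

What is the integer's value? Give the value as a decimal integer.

In big-endian order the high byte comes first in memory.
The bytes are already most-significant first: 0x5040A747C098.
0x5040A747C098 = 88238614626456.

88238614626456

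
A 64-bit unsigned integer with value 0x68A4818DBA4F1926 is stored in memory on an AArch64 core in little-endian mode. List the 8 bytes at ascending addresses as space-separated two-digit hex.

Split into bytes (most-significant first): 68 A4 81 8D BA 4F 19 26.
Little-endian stores the least-significant byte at the lowest address.
So at ascending addresses the bytes are 26 19 4F BA 8D 81 A4 68.

26 19 4F BA 8D 81 A4 68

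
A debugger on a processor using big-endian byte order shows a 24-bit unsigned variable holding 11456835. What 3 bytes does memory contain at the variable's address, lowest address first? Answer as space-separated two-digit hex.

AE D1 43

11456835 in hexadecimal, padded to 24 bits, is 0xAED143.
Split into bytes (most-significant first): AE D1 43.
Big-endian stores the most-significant byte at the lowest address.
So the memory order matches the most-significant-first order: AE D1 43.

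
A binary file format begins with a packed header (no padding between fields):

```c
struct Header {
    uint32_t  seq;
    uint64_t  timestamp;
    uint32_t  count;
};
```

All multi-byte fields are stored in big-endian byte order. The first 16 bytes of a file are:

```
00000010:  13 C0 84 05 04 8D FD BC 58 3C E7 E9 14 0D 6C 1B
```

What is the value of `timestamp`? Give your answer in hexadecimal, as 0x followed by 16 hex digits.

`timestamp` follows `seq` (4 bytes), so it starts at byte offset 4 and occupies 8 bytes.
Bytes at offsets 4..11: 04 8D FD BC 58 3C E7 E9.
Big-endian: lowest address holds the most-significant byte.
The bytes are already most-significant first: 0x048DFDBC583CE7E9.

0x048DFDBC583CE7E9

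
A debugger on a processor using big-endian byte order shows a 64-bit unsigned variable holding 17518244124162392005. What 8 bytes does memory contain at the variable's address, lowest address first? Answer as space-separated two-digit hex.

F3 1D 4E 37 1D 45 FF C5

17518244124162392005 in hexadecimal, padded to 64 bits, is 0xF31D4E371D45FFC5.
Split into bytes (most-significant first): F3 1D 4E 37 1D 45 FF C5.
Big-endian stores the most-significant byte at the lowest address.
So the memory order matches the most-significant-first order: F3 1D 4E 37 1D 45 FF C5.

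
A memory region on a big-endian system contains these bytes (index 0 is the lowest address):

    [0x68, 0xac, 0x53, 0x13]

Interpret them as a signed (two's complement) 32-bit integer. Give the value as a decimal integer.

1756123923

Big-endian: lowest address holds the most-significant byte.
The bytes are already most-significant first: 0x68AC5313.
0x68AC5313 = 1756123923.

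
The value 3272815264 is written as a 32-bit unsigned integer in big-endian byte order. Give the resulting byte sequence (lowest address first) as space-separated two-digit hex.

C3 13 32 A0

3272815264 in hexadecimal, padded to 32 bits, is 0xC31332A0.
Split into bytes (most-significant first): C3 13 32 A0.
Big-endian: lowest address holds the most-significant byte.
So the memory order matches the most-significant-first order: C3 13 32 A0.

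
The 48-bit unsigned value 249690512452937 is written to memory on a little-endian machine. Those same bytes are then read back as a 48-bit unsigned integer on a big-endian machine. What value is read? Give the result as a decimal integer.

80733785429987

249690512452937 in 48-bit hexadecimal is 0xE3179A4C6D49.
Stored little-endian, the bytes at ascending addresses are 49 6D 4C 9A 17 E3.
Read back as big-endian, the last byte is least significant, giving 0x496D4C9A17E3.
0x496D4C9A17E3 = 80733785429987.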